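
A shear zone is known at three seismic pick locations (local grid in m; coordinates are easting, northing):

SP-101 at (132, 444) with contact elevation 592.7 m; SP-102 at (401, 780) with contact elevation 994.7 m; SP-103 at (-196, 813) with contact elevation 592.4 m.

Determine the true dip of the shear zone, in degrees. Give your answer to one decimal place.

43.5°

Let the plane be z = a·easting + b·northing + c.
SP-102−SP-101: 269a + 336b = 402;  SP-103−SP-101: −328a + 369b = −0.3.
Solving gives a = 0.70864, b = 0.62909.
Gradient magnitude |∇z| = √(a² + b²) = √(0.50218 + 0.39576) = 0.94759.
True dip = arctan(0.94759) = 43.5°, dipping toward SW (azimuth ≈ 228°).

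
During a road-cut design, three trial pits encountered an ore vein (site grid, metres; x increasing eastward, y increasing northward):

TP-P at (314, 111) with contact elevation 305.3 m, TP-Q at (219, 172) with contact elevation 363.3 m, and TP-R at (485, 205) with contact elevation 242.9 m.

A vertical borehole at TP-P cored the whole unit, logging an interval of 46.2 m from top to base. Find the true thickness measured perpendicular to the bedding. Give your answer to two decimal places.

40.98 m

Let the plane be z = a·x + b·y + c.
TP-Q−TP-P: −95a + 61b = 58;  TP-R−TP-P: 171a + 94b = −62.4.
Solving gives a = −0.47820, b = 0.20608.
|∇z| = √(a²+b²) = 0.52072, so dip δ = arctan(0.52072) = 27.51°.
True thickness = vertical thickness × cos δ = 46.2 × cos 27.51° = 40.98 m.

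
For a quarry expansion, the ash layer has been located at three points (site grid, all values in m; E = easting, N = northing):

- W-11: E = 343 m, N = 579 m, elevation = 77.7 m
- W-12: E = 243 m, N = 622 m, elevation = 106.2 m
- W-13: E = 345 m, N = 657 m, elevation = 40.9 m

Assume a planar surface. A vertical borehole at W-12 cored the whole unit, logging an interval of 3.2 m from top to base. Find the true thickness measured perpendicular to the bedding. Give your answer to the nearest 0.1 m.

2.7 m

Two edge vectors: W-11→W-12 = (-100, 43, 28.5), W-11→W-13 = (2, 78, -36.8).
Normal n = (W-11→W-12) × (W-11→W-13) = (-3805.4, -3623, -7886).
So ∂z/∂E = −n_x/n_z = −0.48255 and ∂z/∂N = −n_y/n_z = −0.45942.
|∇z| = √(a²+b²) = 0.66628, so dip δ = arctan(0.66628) = 33.67°.
True thickness = vertical thickness × cos δ = 3.2 × cos 33.67° = 2.7 m.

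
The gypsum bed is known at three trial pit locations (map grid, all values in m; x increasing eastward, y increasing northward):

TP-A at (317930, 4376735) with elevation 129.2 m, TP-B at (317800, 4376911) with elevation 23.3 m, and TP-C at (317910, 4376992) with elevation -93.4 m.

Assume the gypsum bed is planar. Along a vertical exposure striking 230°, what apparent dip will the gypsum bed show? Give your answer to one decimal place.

Let the plane be z = a·x + b·y + c.
TP-B−TP-A: −130a + 176b = −105.9;  TP-C−TP-A: −20a + 257b = −222.6.
Solving gives a = −0.40018, b = −0.89729.
Unit vector along 230° is (sin 230°, cos 230°) = (-0.7660, -0.6428).
Slope in that direction = a·(-0.7660) + b·(-0.6428) = 0.88332.
Apparent dip = arctan|0.88332| = 41.5° (true dip is 44.5°, so apparent ≤ true as expected).

41.5°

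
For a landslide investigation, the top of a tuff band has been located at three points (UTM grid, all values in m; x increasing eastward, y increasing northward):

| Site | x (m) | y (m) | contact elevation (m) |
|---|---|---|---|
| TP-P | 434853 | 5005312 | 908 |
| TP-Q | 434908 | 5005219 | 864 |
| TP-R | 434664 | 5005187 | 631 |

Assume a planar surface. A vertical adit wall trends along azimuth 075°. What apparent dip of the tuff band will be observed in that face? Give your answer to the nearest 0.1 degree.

Let the plane be z = a·x + b·y + c.
TP-Q−TP-P: 55a − 93b = −44;  TP-R−TP-P: −189a − 125b = −277.
Solving gives a = 0.82860, b = 0.96315.
Unit vector along 075° is (sin 75°, cos 75°) = (0.9659, 0.2588).
Slope in that direction = a·(0.9659) + b·(0.2588) = 1.04965.
Apparent dip = arctan|1.04965| = 46.4° (true dip is 51.8°, so apparent ≤ true as expected).

46.4°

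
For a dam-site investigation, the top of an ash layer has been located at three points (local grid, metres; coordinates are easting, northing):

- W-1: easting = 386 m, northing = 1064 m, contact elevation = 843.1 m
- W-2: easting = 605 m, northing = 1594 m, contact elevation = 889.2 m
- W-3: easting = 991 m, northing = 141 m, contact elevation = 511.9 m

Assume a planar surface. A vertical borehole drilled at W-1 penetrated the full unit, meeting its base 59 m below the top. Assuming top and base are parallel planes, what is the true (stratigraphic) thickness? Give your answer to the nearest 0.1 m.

56.2 m

Let the plane be z = a·easting + b·northing + c.
W-2−W-1: 219a + 530b = 46.1;  W-3−W-1: 605a − 923b = −331.2.
Solving gives a = −0.25438, b = 0.19209.
|∇z| = √(a²+b²) = 0.31876, so dip δ = arctan(0.31876) = 17.68°.
True thickness = vertical thickness × cos δ = 59 × cos 17.68° = 56.2 m.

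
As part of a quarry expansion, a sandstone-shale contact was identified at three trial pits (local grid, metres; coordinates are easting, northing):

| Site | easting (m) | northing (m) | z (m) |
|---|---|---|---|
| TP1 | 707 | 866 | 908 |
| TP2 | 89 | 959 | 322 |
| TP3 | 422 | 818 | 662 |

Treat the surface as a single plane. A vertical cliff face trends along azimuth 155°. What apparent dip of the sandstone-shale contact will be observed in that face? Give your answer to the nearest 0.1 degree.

Two edge vectors: TP1→TP2 = (-618, 93, -586), TP1→TP3 = (-285, -48, -246).
Normal n = (TP1→TP2) × (TP1→TP3) = (-51006, 14982, 56169).
So ∂z/∂easting = −n_x/n_z = 0.90808 and ∂z/∂northing = −n_y/n_z = −0.26673.
Unit vector along 155° is (sin 155°, cos 155°) = (0.4226, -0.9063).
Slope in that direction = a·(0.4226) + b·(-0.9063) = 0.62551.
Apparent dip = arctan|0.62551| = 32.0° (true dip is 43.4°, so apparent ≤ true as expected).

32.0°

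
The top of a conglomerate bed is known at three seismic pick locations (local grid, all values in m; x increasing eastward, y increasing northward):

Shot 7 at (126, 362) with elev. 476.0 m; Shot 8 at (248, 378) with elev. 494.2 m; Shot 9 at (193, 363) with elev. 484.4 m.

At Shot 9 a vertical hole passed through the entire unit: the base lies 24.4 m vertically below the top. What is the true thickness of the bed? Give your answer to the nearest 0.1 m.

23.7 m

Two edge vectors: Shot 7→Shot 8 = (122, 16, 18.2), Shot 7→Shot 9 = (67, 1, 8.4).
Normal n = (Shot 7→Shot 8) × (Shot 7→Shot 9) = (116.2, 194.6, -950).
So ∂z/∂x = −n_x/n_z = 0.12232 and ∂z/∂y = −n_y/n_z = 0.20484.
|∇z| = √(a²+b²) = 0.23858, so dip δ = arctan(0.23858) = 13.42°.
True thickness = vertical thickness × cos δ = 24.4 × cos 13.42° = 23.7 m.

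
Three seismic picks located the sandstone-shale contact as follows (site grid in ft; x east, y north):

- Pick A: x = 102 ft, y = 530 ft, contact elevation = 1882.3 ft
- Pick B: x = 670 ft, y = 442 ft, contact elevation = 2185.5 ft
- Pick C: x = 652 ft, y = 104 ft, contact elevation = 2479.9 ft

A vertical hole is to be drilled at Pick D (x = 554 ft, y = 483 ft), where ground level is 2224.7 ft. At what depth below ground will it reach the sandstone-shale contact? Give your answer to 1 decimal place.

Let the plane be z = a·x + b·y + c.
Pick B−Pick A: 568a − 88b = 303.2;  Pick C−Pick A: 550a − 426b = 597.6.
Solving gives a = 0.39559, b = −0.89207.
Then c = 1882.3 − a·102 − b·530 = 2314.75.
At (554, 483): z_contact = 219.16 − 430.87 + 2314.75 = 2103.04 ft.
Depth below ground = 2224.7 − 2103.04 = 121.7 ft.

121.7 ft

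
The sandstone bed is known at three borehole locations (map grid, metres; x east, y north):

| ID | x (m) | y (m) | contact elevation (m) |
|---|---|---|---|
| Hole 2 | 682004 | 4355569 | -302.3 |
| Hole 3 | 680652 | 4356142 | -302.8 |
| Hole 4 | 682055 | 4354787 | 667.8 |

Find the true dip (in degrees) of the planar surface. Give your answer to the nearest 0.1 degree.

54.2°

Two edge vectors: Hole 2→Hole 3 = (-1352, 573, -0.5), Hole 2→Hole 4 = (51, -782, 970.1).
Normal n = (Hole 2→Hole 3) × (Hole 2→Hole 4) = (555476.3, 1311549.7, 1028041).
So ∂z/∂x = −n_x/n_z = −0.54033 and ∂z/∂y = −n_y/n_z = −1.27578.
Gradient magnitude |∇z| = √(a² + b²) = √(0.29195 + 1.62760) = 1.38548.
True dip = arctan(1.38548) = 54.2°, dipping toward NNE (azimuth ≈ 023°).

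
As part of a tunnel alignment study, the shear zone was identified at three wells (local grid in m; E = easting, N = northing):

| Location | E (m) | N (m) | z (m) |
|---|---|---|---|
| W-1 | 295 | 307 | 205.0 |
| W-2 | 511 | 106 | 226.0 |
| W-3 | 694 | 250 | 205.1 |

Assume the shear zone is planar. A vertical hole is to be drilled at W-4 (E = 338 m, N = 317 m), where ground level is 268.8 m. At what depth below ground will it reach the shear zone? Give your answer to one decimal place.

Let the plane be z = a·E + b·N + c.
W-2−W-1: 216a − 201b = 21;  W-3−W-1: 399a − 57b = 0.1.
Solving gives a = −0.01734, b = −0.12311.
Then c = 205 − a·295 − b·307 = 247.91.
At (338, 317): z_contact = −5.86 − 39.03 + 247.91 = 203.02 m.
Depth below ground = 268.8 − 203.02 = 65.8 m.

65.8 m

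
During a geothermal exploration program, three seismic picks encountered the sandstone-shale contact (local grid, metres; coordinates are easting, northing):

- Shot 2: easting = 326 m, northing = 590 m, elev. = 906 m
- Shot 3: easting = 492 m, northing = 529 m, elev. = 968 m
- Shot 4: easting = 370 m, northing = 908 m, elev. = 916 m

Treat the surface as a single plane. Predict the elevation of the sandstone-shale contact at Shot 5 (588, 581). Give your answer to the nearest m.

1002 m

Two edge vectors: Shot 2→Shot 3 = (166, -61, 62), Shot 2→Shot 4 = (44, 318, 10).
Normal n = (Shot 2→Shot 3) × (Shot 2→Shot 4) = (-20326, 1068, 55472).
So ∂z/∂easting = −n_x/n_z = 0.36642 and ∂z/∂northing = −n_y/n_z = −0.01925.
Intercept c from Shot 2: 906 − 119.45 + 11.36 = 797.91.
At (588, 581): z = 215.5 − 11.2 + 797.91 = 1002.2 m.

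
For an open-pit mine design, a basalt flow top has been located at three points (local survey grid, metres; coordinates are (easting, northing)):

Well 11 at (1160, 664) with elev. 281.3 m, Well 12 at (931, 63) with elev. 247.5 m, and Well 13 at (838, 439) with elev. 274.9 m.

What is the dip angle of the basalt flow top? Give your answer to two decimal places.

4.08°

Let the plane be z = a·E + b·N + c.
Well 12−Well 11: −229a − 601b = −33.8;  Well 13−Well 11: −322a − 225b = −6.4.
Solving gives a = −0.02647, b = 0.06633.
Gradient magnitude |∇z| = √(a² + b²) = √(0.00070 + 0.00440) = 0.07141.
True dip = arctan(0.07141) = 4.08°, dipping toward SSE (azimuth ≈ 158°).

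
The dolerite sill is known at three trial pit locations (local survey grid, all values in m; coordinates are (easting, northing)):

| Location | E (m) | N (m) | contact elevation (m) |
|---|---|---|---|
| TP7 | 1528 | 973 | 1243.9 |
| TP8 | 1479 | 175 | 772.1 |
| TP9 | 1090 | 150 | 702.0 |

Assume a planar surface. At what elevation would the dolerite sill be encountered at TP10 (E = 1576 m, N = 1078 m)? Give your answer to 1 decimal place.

Let the plane be z = a·E + b·N + c.
TP8−TP7: −49a − 798b = −471.8;  TP9−TP7: −438a − 823b = −541.9.
Solving gives a = 0.142772, b = 0.582461.
Then c = 1243.9 − a·1528 − b·973 = 459.01.
At (1576, 1078): z = 225.0 + 627.9 + 459.01 = 1311.9 m.

1311.9 m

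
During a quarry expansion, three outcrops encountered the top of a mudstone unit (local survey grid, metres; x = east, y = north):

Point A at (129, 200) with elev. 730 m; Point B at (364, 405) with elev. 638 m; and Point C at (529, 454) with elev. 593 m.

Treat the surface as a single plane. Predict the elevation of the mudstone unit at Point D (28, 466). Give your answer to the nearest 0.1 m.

696.4 m

Two edge vectors: Point A→Point B = (235, 205, -92), Point A→Point C = (400, 254, -137).
Normal n = (Point A→Point B) × (Point A→Point C) = (-4717, -4605, -22310).
So ∂z/∂x = −n_x/n_z = −0.21143 and ∂z/∂y = −n_y/n_z = −0.20641.
Intercept c from Point A: 730 + 27.27 + 41.28 = 798.56.
At (28, 466): z = −5.9 − 96.2 + 798.56 = 696.4 m.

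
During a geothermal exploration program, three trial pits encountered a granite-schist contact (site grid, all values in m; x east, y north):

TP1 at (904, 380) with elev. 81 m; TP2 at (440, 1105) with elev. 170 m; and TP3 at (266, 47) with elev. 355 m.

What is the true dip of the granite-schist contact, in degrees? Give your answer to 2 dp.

Two edge vectors: TP1→TP2 = (-464, 725, 89), TP1→TP3 = (-638, -333, 274).
Normal n = (TP1→TP2) × (TP1→TP3) = (228287, 70354, 617062).
So ∂z/∂x = −n_x/n_z = −0.36996 and ∂z/∂y = −n_y/n_z = −0.11401.
Gradient magnitude |∇z| = √(a² + b²) = √(0.13687 + 0.01300) = 0.38713.
True dip = arctan(0.38713) = 21.16°, dipping toward ENE (azimuth ≈ 073°).

21.16°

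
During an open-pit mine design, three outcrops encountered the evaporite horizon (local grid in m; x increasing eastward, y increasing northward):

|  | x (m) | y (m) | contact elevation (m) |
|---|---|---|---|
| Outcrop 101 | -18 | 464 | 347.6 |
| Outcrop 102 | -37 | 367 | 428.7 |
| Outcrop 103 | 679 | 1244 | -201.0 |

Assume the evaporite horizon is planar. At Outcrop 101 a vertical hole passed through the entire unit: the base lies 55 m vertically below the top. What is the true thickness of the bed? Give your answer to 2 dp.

41.01 m

Let the plane be z = a·x + b·y + c.
Outcrop 102−Outcrop 101: −19a − 97b = 81.1;  Outcrop 103−Outcrop 101: 697a + 780b = −548.6.
Solving gives a = 0.19026, b = −0.87335.
|∇z| = √(a²+b²) = 0.89384, so dip δ = arctan(0.89384) = 41.79°.
True thickness = vertical thickness × cos δ = 55 × cos 41.79° = 41.01 m.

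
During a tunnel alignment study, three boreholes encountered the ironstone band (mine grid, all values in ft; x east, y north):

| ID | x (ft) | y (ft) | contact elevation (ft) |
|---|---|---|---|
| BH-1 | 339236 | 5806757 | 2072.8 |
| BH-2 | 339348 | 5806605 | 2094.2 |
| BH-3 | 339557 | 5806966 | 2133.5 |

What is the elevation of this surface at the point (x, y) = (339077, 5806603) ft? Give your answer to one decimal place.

2042.8 ft

Let the plane be z = a·x + b·y + c.
BH-2−BH-1: 112a − 152b = 21.4;  BH-3−BH-1: 321a + 209b = 60.7.
Solving gives a = 0.189736842, b = −0.000983380.
Then c = 2072.8 − a·339236 − b·5806757 = −56582.52.
At (339077, 5806603): z = 64335.4 − 5710.1 − 56582.52 = 2042.8 ft.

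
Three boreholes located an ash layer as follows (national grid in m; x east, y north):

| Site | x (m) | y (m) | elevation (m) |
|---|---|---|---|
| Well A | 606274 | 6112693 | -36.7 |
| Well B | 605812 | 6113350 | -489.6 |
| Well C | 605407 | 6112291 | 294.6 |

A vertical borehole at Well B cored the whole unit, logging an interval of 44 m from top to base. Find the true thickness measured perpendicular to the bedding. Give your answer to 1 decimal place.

Two edge vectors: Well A→Well B = (-462, 657, -452.9), Well A→Well C = (-867, -402, 331.3).
Normal n = (Well A→Well B) × (Well A→Well C) = (35598.3, 545724.9, 755343).
So ∂z/∂x = −n_x/n_z = −0.04713 and ∂z/∂y = −n_y/n_z = −0.72249.
|∇z| = √(a²+b²) = 0.72402, so dip δ = arctan(0.72402) = 35.91°.
True thickness = vertical thickness × cos δ = 44 × cos 35.91° = 35.6 m.

35.6 m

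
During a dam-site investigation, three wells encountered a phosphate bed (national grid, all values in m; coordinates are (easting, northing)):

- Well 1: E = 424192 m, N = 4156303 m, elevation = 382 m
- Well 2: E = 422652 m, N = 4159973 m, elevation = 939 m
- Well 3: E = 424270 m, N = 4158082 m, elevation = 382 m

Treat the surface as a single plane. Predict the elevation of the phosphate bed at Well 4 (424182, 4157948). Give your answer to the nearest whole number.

Two edge vectors: Well 1→Well 2 = (-1540, 3670, 557), Well 1→Well 3 = (78, 1779, 0).
Normal n = (Well 1→Well 2) × (Well 1→Well 3) = (-990903, 43446, -3025920).
So ∂z/∂E = −n_x/n_z = −0.32747164 and ∂z/∂N = −n_y/n_z = 0.01435795.
Intercept c from Well 1: 382 + 138910.85 − 59675.98 = 79616.87.
At (424182, 4157948): z = −138907.6 + 59699.6 + 79616.87 = 408.9 m.

409 m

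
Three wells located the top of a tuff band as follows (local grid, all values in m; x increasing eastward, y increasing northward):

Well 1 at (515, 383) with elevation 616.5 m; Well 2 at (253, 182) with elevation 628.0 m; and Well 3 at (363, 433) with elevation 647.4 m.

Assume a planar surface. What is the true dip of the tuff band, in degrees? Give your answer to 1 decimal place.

Let the plane be z = a·x + b·y + c.
Well 2−Well 1: −262a − 201b = 11.5;  Well 3−Well 1: −152a + 50b = 30.9.
Solving gives a = −0.15545, b = 0.14542.
Gradient magnitude |∇z| = √(a² + b²) = √(0.02417 + 0.02115) = 0.21287.
True dip = arctan(0.21287) = 12.0°, dipping toward SE (azimuth ≈ 133°).

12.0°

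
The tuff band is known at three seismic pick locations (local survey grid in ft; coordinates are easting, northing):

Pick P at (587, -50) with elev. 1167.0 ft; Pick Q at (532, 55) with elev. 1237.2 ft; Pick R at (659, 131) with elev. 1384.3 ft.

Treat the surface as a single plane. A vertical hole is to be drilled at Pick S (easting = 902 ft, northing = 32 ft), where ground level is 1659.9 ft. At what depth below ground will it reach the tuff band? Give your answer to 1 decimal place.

Let the plane be z = a·easting + b·northing + c.
Pick Q−Pick P: −55a + 105b = 70.2;  Pick R−Pick P: 72a + 181b = 217.3.
Solving gives a = 0.57724, b = 0.97093.
Then c = 1167 − a·587 − b·-50 = 876.71.
At (902, 32): z_contact = 520.67 + 31.07 + 876.71 = 1428.45 ft.
Depth below ground = 1659.9 − 1428.45 = 231.5 ft.

231.5 ft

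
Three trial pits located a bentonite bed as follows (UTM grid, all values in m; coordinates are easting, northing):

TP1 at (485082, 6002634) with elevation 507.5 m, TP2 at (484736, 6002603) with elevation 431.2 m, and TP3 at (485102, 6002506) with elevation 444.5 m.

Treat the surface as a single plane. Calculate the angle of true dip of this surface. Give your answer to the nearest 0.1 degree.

Two edge vectors: TP1→TP2 = (-346, -31, -76.3), TP1→TP3 = (20, -128, -63).
Normal n = (TP1→TP2) × (TP1→TP3) = (-7813.4, -23324, 44908).
So ∂z/∂easting = −n_x/n_z = 0.17399 and ∂z/∂northing = −n_y/n_z = 0.51937.
Gradient magnitude |∇z| = √(a² + b²) = √(0.03027 + 0.26975) = 0.54774.
True dip = arctan(0.54774) = 28.7°, dipping toward SSW (azimuth ≈ 199°).

28.7°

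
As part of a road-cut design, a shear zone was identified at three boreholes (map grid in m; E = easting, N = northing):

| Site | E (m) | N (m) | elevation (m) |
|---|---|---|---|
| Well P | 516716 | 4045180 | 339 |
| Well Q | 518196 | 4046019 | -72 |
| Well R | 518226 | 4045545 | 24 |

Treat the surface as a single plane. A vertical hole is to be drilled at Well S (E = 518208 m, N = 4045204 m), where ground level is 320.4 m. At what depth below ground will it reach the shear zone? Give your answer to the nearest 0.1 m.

Two edge vectors: Well P→Well Q = (1480, 839, -411), Well P→Well R = (1510, 365, -315).
Normal n = (Well P→Well Q) × (Well P→Well R) = (-114270, -154410, -726690).
So ∂z/∂E = −n_x/n_z = −0.157247244 and ∂z/∂N = −n_y/n_z = −0.212484003.
Intercept c from Well P: 339 + 81252.17 + 859536.04 = 941127.21.
At (518208, 4045204): z_contact = −81486.78 − 859541.14 + 941127.21 = 99.29 m.
Depth below ground = 320.4 − 99.29 = 221.1 m.

221.1 m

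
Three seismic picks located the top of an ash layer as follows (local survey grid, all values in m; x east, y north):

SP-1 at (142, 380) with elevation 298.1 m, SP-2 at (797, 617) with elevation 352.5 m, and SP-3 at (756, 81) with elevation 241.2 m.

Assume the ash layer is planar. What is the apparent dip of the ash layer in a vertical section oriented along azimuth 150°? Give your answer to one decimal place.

Two edge vectors: SP-1→SP-2 = (655, 237, 54.4), SP-1→SP-3 = (614, -299, -56.9).
Normal n = (SP-1→SP-2) × (SP-1→SP-3) = (2780.3, 70671.1, -341363).
So ∂z/∂x = −n_x/n_z = 0.00814 and ∂z/∂y = −n_y/n_z = 0.20703.
Unit vector along 150° is (sin 150°, cos 150°) = (0.5000, -0.8660).
Slope in that direction = a·(0.5000) + b·(-0.8660) = −0.17522.
Apparent dip = arctan|0.17522| = 9.9° (true dip is 11.7°, so apparent ≤ true as expected).

9.9°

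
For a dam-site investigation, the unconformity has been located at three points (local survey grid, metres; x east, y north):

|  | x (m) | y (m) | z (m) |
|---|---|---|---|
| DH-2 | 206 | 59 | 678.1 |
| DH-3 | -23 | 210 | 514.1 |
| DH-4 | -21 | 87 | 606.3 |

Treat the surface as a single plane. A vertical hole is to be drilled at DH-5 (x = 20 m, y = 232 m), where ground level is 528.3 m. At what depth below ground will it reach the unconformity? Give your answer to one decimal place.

Let the plane be z = a·x + b·y + c.
DH-3−DH-2: −229a + 151b = −164;  DH-4−DH-2: −227a + 28b = −71.8.
Solving gives a = 0.22429, b = −0.74595.
Then c = 678.1 − a·206 − b·59 = 675.91.
At (20, 232): z_contact = 4.49 − 173.06 + 675.91 = 507.33 m.
Depth below ground = 528.3 − 507.33 = 21.0 m.

21.0 m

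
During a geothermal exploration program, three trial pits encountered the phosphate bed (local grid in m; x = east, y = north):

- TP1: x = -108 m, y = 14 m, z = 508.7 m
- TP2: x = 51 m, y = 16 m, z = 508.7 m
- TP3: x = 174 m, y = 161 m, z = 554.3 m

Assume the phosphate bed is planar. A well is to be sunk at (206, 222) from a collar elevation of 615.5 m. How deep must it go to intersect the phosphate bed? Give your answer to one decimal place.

Two edge vectors: TP1→TP2 = (159, 2, 0), TP1→TP3 = (282, 147, 45.6).
Normal n = (TP1→TP2) × (TP1→TP3) = (91.2, -7250.4, 22809).
So ∂z/∂x = −n_x/n_z = −0.00400 and ∂z/∂y = −n_y/n_z = 0.31787.
Intercept c from TP1: 508.7 − 0.43 − 4.45 = 503.82.
At (206, 222): z_contact = −0.82 + 70.57 + 503.82 = 573.56 m.
Depth below ground = 615.5 − 573.56 = 41.9 m.

41.9 m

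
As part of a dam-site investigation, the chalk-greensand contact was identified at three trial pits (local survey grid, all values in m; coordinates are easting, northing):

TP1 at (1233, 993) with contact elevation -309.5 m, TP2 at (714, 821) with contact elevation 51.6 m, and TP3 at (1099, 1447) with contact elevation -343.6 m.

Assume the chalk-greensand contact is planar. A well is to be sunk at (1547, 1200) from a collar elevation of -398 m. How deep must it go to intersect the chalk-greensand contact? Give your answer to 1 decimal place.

156.3 m

Let the plane be z = a·easting + b·northing + c.
TP2−TP1: −519a − 172b = 361.1;  TP3−TP1: −134a + 454b = −34.1.
Solving gives a = −0.611094, b = −0.255477.
Then c = -309.5 − a·1233 − b·993 = 697.67.
At (1547, 1200): z_contact = −945.36 − 306.57 + 697.67 = -554.27 m.
Depth below ground = -398 − (-554.27) = 156.3 m.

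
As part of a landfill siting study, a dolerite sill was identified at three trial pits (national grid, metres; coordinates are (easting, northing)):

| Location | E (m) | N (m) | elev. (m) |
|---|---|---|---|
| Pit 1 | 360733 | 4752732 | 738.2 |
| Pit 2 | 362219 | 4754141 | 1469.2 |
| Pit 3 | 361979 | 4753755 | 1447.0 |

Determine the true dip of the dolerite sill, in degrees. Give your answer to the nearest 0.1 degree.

Let the plane be z = a·E + b·N + c.
Pit 2−Pit 1: 1486a + 1409b = 731;  Pit 3−Pit 1: 1246a + 1023b = 708.8.
Solving gives a = 1.06562, b = −0.60505.
Gradient magnitude |∇z| = √(a² + b²) = √(1.13555 + 0.36609) = 1.22541.
True dip = arctan(1.22541) = 50.8°, dipping toward WNW (azimuth ≈ 300°).

50.8°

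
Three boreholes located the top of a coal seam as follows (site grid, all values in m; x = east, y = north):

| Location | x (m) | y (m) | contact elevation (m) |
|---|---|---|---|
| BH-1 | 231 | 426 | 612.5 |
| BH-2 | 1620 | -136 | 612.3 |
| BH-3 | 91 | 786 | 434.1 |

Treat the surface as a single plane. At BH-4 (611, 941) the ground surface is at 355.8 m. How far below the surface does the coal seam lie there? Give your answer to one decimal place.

136.7 m

Let the plane be z = a·x + b·y + c.
BH-2−BH-1: 1389a − 562b = −0.2;  BH-3−BH-1: −140a + 360b = −178.4.
Solving gives a = −0.238117, b = −0.588156.
Then c = 612.5 − a·231 − b·426 = 918.06.
At (611, 941): z_contact = −145.49 − 553.46 + 918.06 = 219.12 m.
Depth below ground = 355.8 − 219.12 = 136.7 m.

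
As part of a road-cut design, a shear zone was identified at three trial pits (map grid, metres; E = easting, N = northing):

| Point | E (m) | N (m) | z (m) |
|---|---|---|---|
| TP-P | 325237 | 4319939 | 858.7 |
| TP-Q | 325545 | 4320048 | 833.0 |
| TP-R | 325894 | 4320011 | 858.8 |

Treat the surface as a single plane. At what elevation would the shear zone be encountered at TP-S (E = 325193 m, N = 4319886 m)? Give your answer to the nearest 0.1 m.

Let the plane be z = a·E + b·N + c.
TP-Q−TP-P: 308a + 109b = −25.7;  TP-R−TP-P: 657a + 72b = 0.1.
Solving gives a = 0.037649938, b = −0.342166798.
Then c = 858.7 − a·325237 − b·4319939 = 1466753.24.
At (325193, 4319886): z = 12243.5 − 1478121.6 + 1466753.24 = 875.2 m.

875.2 m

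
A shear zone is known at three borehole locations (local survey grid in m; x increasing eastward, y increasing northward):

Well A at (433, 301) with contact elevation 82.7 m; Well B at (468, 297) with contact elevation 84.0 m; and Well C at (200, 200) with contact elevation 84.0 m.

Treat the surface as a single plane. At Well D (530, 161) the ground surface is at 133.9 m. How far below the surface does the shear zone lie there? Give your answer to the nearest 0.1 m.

Two edge vectors: Well A→Well B = (35, -4, 1.3), Well A→Well C = (-233, -101, 1.3).
Normal n = (Well A→Well B) × (Well A→Well C) = (126.1, -348.4, -4467).
So ∂z/∂x = −n_x/n_z = 0.02823 and ∂z/∂y = −n_y/n_z = −0.07799.
Intercept c from Well A: 82.7 − 12.22 + 23.48 = 93.95.
At (530, 161): z_contact = 14.96 − 12.56 + 93.95 = 96.36 m.
Depth below ground = 133.9 − 96.36 = 37.5 m.

37.5 m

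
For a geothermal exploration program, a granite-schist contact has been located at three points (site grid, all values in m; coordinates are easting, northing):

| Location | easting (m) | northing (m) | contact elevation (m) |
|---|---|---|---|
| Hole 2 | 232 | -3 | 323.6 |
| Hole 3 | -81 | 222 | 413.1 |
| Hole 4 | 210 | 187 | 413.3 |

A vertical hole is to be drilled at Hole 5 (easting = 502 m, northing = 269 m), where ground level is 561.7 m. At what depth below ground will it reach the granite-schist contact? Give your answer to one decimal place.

92.1 m

Two edge vectors: Hole 2→Hole 3 = (-313, 225, 89.5), Hole 2→Hole 4 = (-22, 190, 89.7).
Normal n = (Hole 2→Hole 3) × (Hole 2→Hole 4) = (3177.5, 26107.1, -54520).
So ∂z/∂easting = −n_x/n_z = 0.05828 and ∂z/∂northing = −n_y/n_z = 0.47885.
Intercept c from Hole 2: 323.6 − 13.52 + 1.44 = 311.52.
At (502, 269): z_contact = 29.26 + 128.81 + 311.52 = 469.58 m.
Depth below ground = 561.7 − 469.58 = 92.1 m.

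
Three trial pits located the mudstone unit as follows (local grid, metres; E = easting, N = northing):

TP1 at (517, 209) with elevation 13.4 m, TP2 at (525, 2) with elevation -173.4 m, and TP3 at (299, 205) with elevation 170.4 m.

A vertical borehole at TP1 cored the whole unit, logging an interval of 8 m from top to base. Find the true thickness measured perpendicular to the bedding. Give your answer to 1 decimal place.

5.3 m

Two edge vectors: TP1→TP2 = (8, -207, -186.8), TP1→TP3 = (-218, -4, 157).
Normal n = (TP1→TP2) × (TP1→TP3) = (-33246.2, 39466.4, -45158).
So ∂z/∂E = −n_x/n_z = −0.73622 and ∂z/∂N = −n_y/n_z = 0.87396.
|∇z| = √(a²+b²) = 1.14273, so dip δ = arctan(1.14273) = 48.81°.
True thickness = vertical thickness × cos δ = 8 × cos 48.81° = 5.3 m.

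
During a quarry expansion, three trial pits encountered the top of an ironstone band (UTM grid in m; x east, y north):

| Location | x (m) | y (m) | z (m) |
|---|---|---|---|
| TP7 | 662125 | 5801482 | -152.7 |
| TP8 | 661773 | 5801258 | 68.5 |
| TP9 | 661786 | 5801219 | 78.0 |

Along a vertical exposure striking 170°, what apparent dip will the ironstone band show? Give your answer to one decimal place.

16.7°

Let the plane be z = a·x + b·y + c.
TP8−TP7: −352a − 224b = 221.2;  TP9−TP7: −339a − 263b = 230.7.
Solving gives a = −0.39055, b = −0.37377.
Unit vector along 170° is (sin 170°, cos 170°) = (0.1736, -0.9848).
Slope in that direction = a·(0.1736) + b·(-0.9848) = 0.30028.
Apparent dip = arctan|0.30028| = 16.7° (true dip is 28.4°, so apparent ≤ true as expected).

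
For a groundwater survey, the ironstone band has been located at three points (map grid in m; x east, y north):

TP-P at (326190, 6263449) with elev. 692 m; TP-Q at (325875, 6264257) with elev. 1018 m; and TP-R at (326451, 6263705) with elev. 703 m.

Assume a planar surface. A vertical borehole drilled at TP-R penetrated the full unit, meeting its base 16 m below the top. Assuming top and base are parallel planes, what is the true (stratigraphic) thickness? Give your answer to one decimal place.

Let the plane be z = a·x + b·y + c.
TP-Q−TP-P: −315a + 808b = 326;  TP-R−TP-P: 261a + 256b = 11.
Solving gives a = −0.25578, b = 0.30375.
|∇z| = √(a²+b²) = 0.39710, so dip δ = arctan(0.39710) = 21.66°.
True thickness = vertical thickness × cos δ = 16 × cos 21.66° = 14.9 m.

14.9 m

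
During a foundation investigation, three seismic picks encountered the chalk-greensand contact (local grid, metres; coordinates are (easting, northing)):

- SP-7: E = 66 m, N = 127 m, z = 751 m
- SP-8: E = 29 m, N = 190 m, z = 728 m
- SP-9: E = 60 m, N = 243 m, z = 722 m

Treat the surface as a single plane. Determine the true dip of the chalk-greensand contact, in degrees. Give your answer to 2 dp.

Two edge vectors: SP-7→SP-8 = (-37, 63, -23), SP-7→SP-9 = (-6, 116, -29).
Normal n = (SP-7→SP-8) × (SP-7→SP-9) = (841, -935, -3914).
So ∂z/∂E = −n_x/n_z = 0.21487 and ∂z/∂N = −n_y/n_z = −0.23889.
Gradient magnitude |∇z| = √(a² + b²) = √(0.04617 + 0.05707) = 0.32130.
True dip = arctan(0.32130) = 17.81°, dipping toward NW (azimuth ≈ 318°).

17.81°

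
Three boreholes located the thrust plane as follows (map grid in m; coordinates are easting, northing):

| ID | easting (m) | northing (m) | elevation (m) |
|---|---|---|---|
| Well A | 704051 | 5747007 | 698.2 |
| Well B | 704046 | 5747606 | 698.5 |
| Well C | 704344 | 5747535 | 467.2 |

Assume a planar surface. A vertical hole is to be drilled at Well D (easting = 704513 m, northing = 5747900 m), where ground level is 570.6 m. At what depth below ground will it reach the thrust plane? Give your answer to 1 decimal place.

Let the plane be z = a·easting + b·northing + c.
Well B−Well A: −5a + 599b = 0.3;  Well C−Well A: 293a + 528b = −231.
Solving gives a = −0.777601644, b = −0.005989997.
Then c = 698.2 − a·704051 − b·5747007 = 582593.97.
At (704513, 5747900): z_contact = −547830.47 − 34429.90 + 582593.97 = 333.60 m.
Depth below ground = 570.6 − 333.60 = 237.0 m.

237.0 m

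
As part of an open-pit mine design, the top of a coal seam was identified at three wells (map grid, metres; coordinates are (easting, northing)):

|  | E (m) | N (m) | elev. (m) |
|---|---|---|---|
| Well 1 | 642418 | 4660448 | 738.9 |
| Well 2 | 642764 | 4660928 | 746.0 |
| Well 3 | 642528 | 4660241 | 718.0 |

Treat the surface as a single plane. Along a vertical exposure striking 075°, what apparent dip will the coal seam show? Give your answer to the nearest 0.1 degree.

2.9°

Let the plane be z = a·E + b·N + c.
Well 2−Well 1: 346a + 480b = 7.1;  Well 3−Well 1: 110a − 207b = −20.9.
Solving gives a = −0.06882, b = 0.06440.
Unit vector along 075° is (sin 75°, cos 75°) = (0.9659, 0.2588).
Slope in that direction = a·(0.9659) + b·(0.2588) = −0.04980.
Apparent dip = arctan|0.04980| = 2.9° (true dip is 5.4°, so apparent ≤ true as expected).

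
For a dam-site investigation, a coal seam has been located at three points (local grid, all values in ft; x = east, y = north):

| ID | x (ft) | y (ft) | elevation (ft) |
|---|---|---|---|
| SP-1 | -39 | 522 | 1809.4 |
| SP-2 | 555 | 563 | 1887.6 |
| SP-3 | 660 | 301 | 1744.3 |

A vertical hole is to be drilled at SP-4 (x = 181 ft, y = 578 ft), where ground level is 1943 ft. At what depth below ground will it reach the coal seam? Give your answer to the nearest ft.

81 ft

Let the plane be z = a·x + b·y + c.
SP-2−SP-1: 594a + 41b = 78.2;  SP-3−SP-1: 699a − 221b = −65.1.
Solving gives a = 0.09137, b = 0.58356.
Then c = 1809.4 − a·-39 − b·522 = 1508.34.
At (181, 578): z_contact = 16.5 + 337.3 + 1508.34 = 1862.2 ft.
Depth below ground = 1943 − 1862.2 = 81 ft.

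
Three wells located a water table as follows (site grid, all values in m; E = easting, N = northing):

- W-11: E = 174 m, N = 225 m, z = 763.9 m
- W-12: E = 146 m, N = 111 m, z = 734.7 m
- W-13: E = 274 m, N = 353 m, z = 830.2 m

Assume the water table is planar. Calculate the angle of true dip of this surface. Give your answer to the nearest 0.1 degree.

26.9°

Two edge vectors: W-11→W-12 = (-28, -114, -29.2), W-11→W-13 = (100, 128, 66.3).
Normal n = (W-11→W-12) × (W-11→W-13) = (-3820.6, -1063.6, 7816).
So ∂z/∂E = −n_x/n_z = 0.48882 and ∂z/∂N = −n_y/n_z = 0.13608.
Gradient magnitude |∇z| = √(a² + b²) = √(0.23894 + 0.01852) = 0.50741.
True dip = arctan(0.50741) = 26.9°, dipping toward WSW (azimuth ≈ 254°).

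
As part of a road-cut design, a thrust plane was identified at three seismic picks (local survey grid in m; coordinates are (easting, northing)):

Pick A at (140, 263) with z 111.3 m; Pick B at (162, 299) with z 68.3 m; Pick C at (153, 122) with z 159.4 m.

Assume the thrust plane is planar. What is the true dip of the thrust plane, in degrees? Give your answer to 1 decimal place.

Two edge vectors: Pick A→Pick B = (22, 36, -43), Pick A→Pick C = (13, -141, 48.1).
Normal n = (Pick A→Pick B) × (Pick A→Pick C) = (-4331.4, -1617.2, -3570).
So ∂z/∂E = −n_x/n_z = −1.21328 and ∂z/∂N = −n_y/n_z = −0.45300.
Gradient magnitude |∇z| = √(a² + b²) = √(1.47204 + 0.20521) = 1.29509.
True dip = arctan(1.29509) = 52.3°, dipping toward ENE (azimuth ≈ 070°).

52.3°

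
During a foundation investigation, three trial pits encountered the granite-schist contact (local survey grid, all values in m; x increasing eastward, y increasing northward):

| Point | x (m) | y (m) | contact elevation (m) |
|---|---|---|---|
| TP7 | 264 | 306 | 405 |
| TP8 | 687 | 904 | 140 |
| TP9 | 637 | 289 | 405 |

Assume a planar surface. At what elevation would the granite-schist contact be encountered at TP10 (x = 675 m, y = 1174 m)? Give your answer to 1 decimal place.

24.3 m

Two edge vectors: TP7→TP8 = (423, 598, -265), TP7→TP9 = (373, -17, 0).
Normal n = (TP7→TP8) × (TP7→TP9) = (-4505, -98845, -230245).
So ∂z/∂x = −n_x/n_z = −0.019566 and ∂z/∂y = −n_y/n_z = −0.429304.
Intercept c from TP7: 405 + 5.17 + 131.37 = 541.53.
At (675, 1174): z = −13.2 − 504.0 + 541.53 = 24.3 m.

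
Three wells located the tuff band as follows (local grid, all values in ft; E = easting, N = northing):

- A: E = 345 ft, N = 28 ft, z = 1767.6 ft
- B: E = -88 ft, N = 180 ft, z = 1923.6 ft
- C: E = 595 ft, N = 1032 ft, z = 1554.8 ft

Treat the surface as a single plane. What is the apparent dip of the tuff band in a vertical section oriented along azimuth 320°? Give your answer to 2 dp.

9.69°

Two edge vectors: A→B = (-433, 152, 156), A→C = (250, 1004, -212.8).
Normal n = (A→B) × (A→C) = (-188969.6, -53142.4, -472732).
So ∂z/∂E = −n_x/n_z = −0.39974 and ∂z/∂N = −n_y/n_z = −0.11242.
Unit vector along 320° is (sin 320°, cos 320°) = (-0.6428, 0.7660).
Slope in that direction = a·(-0.6428) + b·(0.7660) = 0.17083.
Apparent dip = arctan|0.17083| = 9.69° (true dip is 22.6°, so apparent ≤ true as expected).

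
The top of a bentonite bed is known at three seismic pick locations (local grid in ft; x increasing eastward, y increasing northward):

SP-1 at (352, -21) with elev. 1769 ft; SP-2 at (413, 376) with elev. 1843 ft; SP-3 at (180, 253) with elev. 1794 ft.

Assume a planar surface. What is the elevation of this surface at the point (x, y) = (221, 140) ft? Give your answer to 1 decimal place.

Two edge vectors: SP-1→SP-2 = (61, 397, 74), SP-1→SP-3 = (-172, 274, 25).
Normal n = (SP-1→SP-2) × (SP-1→SP-3) = (-10351, -14253, 84998).
So ∂z/∂x = −n_x/n_z = 0.12178 and ∂z/∂y = −n_y/n_z = 0.16769.
Intercept c from SP-1: 1769 − 42.87 + 3.52 = 1729.66.
At (221, 140): z = 26.9 + 23.5 + 1729.66 = 1780.0 ft.

1780.0 ft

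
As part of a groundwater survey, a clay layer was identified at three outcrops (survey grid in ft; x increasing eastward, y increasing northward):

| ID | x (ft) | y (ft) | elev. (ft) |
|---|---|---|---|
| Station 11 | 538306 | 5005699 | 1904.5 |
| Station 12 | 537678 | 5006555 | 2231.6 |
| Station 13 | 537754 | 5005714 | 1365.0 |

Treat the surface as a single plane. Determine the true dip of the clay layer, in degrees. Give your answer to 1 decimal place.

56.4°

Two edge vectors: Station 11→Station 12 = (-628, 856, 327.1), Station 11→Station 13 = (-552, 15, -539.5).
Normal n = (Station 11→Station 12) × (Station 11→Station 13) = (-466718.5, -519365.2, 463092).
So ∂z/∂x = −n_x/n_z = 1.00783 and ∂z/∂y = −n_y/n_z = 1.12152.
Gradient magnitude |∇z| = √(a² + b²) = √(1.01572 + 1.25780) = 1.50782.
True dip = arctan(1.50782) = 56.4°, dipping toward SW (azimuth ≈ 222°).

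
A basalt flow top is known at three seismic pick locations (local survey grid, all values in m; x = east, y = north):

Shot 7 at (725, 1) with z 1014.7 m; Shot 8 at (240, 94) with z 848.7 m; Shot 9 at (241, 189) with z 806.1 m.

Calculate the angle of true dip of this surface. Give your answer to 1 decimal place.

27.4°

Let the plane be z = a·x + b·y + c.
Shot 8−Shot 7: −485a + 93b = −166;  Shot 9−Shot 7: −484a + 188b = −208.6.
Solving gives a = 0.25577, b = −0.45111.
Gradient magnitude |∇z| = √(a² + b²) = √(0.06542 + 0.20350) = 0.51857.
True dip = arctan(0.51857) = 27.4°, dipping toward NNW (azimuth ≈ 330°).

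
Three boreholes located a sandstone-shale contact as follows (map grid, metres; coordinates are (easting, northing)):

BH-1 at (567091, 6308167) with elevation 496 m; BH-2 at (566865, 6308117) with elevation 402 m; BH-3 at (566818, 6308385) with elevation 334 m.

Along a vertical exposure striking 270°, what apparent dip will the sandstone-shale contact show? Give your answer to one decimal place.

Let the plane be z = a·E + b·N + c.
BH-2−BH-1: −226a − 50b = −94;  BH-3−BH-1: −273a + 218b = −162.
Solving gives a = 0.45443, b = −0.17404.
Unit vector along 270° is (sin 270°, cos 270°) = (-1.0000, -0.0000).
Slope in that direction = a·(-1.0000) + b·(-0.0000) = −0.45443.
Apparent dip = arctan|0.45443| = 24.4° (true dip is 25.9°, so apparent ≤ true as expected).

24.4°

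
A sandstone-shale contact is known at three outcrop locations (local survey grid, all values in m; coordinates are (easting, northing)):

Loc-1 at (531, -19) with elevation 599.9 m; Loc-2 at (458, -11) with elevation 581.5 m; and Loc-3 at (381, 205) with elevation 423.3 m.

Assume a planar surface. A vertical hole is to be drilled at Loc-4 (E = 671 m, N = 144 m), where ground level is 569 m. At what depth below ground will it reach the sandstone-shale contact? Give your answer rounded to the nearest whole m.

Let the plane be z = a·E + b·N + c.
Loc-2−Loc-1: −73a + 8b = −18.4;  Loc-3−Loc-1: −150a + 224b = −176.6.
Solving gives a = 0.17878, b = −0.66868.
Then c = 599.9 − a·531 − b·-19 = 492.27.
At (671, 144): z_contact = 120.0 − 96.3 + 492.27 = 515.9 m.
Depth below ground = 569 − 515.9 = 53 m.

53 m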